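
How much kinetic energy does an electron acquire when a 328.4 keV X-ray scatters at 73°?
102.6593 keV

By energy conservation: K_e = E_initial - E_final

First find the scattered photon energy:
Initial wavelength: λ = hc/E = 3.7754 pm
Compton shift: Δλ = λ_C(1 - cos(73°)) = 1.7169 pm
Final wavelength: λ' = 3.7754 + 1.7169 = 5.4923 pm
Final photon energy: E' = hc/λ' = 225.7407 keV

Electron kinetic energy:
K_e = E - E' = 328.4000 - 225.7407 = 102.6593 keV

(Intermediate values are shown rounded; full precision is carried through to the final answer.)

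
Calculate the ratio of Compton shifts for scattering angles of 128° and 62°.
128° produces the larger shift by a factor of 3.045

Calculate both shifts using Δλ = λ_C(1 - cos θ):

For θ₁ = 62°:
Δλ₁ = 2.4263 × (1 - cos(62°))
Δλ₁ = 2.4263 × 0.5305
Δλ₁ = 1.2872 pm

For θ₂ = 128°:
Δλ₂ = 2.4263 × (1 - cos(128°))
Δλ₂ = 2.4263 × 1.6157
Δλ₂ = 3.9201 pm

The 128° angle produces the larger shift.
Ratio: 3.9201/1.2872 = 3.045

(Intermediate values are shown rounded; full precision is carried through to the final answer.)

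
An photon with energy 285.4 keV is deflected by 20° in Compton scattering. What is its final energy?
276.1003 keV

First convert energy to wavelength:
λ = hc/E, with hc ≈ 1239.842 keV·pm (i.e. 1239.842 eV·nm)

For E = 285.4 keV = 285400 eV:
λ = 1239.842 keV·pm / 285.4 keV
λ = 4.3442 pm

Calculate the Compton shift:
Δλ = λ_C(1 - cos(20°)) = 2.4263 × 0.0603
Δλ = 0.1463 pm

Final wavelength:
λ' = 4.3442 + 0.1463 = 4.4906 pm

Final energy:
E' = hc/λ' = 1239.842 / 4.4906 = 276.1003 keV

(Intermediate values are shown rounded; full precision is carried through to the final answer.)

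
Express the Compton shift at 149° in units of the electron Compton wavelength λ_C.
1.8572 λ_C

The Compton shift formula is:
Δλ = λ_C(1 - cos θ)

Dividing both sides by λ_C:
Δλ/λ_C = 1 - cos θ

For θ = 149°:
Δλ/λ_C = 1 - cos(149°)
Δλ/λ_C = 1 - -0.8572
Δλ/λ_C = 1.8572

This means the shift is 1.8572 × λ_C = 4.5061 pm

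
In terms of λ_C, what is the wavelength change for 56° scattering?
0.4408 λ_C

The Compton shift formula is:
Δλ = λ_C(1 - cos θ)

Dividing both sides by λ_C:
Δλ/λ_C = 1 - cos θ

For θ = 56°:
Δλ/λ_C = 1 - cos(56°)
Δλ/λ_C = 1 - 0.5592
Δλ/λ_C = 0.4408

This means the shift is 0.4408 × λ_C = 1.0695 pm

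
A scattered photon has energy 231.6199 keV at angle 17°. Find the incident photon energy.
236.3000 keV

Convert final energy to wavelength (hc ≈ 1239.842 keV·pm):
λ' = hc/E' = 1239.842 / 231.6199 = 5.3529 pm

Calculate the Compton shift:
Δλ = λ_C(1 - cos(17°))
Δλ = 2.4263 × (1 - cos(17°))
Δλ = 0.1060 pm

Initial wavelength:
λ = λ' - Δλ = 5.3529 - 0.1060 = 5.2469 pm

Initial energy:
E = hc/λ = 1239.842 / 5.2469 = 236.3000 keV

(Intermediate values are shown rounded; full precision is carried through to the final answer.)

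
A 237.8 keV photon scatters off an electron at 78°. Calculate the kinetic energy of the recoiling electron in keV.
64.0469 keV

By energy conservation: K_e = E_initial - E_final

First find the scattered photon energy:
Initial wavelength: λ = hc/E = 5.2138 pm
Compton shift: Δλ = λ_C(1 - cos(78°)) = 1.9219 pm
Final wavelength: λ' = 5.2138 + 1.9219 = 7.1357 pm
Final photon energy: E' = hc/λ' = 173.7531 keV

Electron kinetic energy:
K_e = E - E' = 237.8000 - 173.7531 = 64.0469 keV

(Intermediate values are shown rounded; full precision is carried through to the final answer.)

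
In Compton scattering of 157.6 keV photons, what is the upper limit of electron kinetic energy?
60.1254 keV

Maximum energy transfer occurs at θ = 180° (backscattering).

Initial photon: E₀ = 157.6 keV → λ₀ = 7.8670 pm

Maximum Compton shift (at 180°):
Δλ_max = 2λ_C = 2 × 2.4263 = 4.8526 pm

Final wavelength:
λ' = 7.8670 + 4.8526 = 12.7196 pm

Minimum photon energy (maximum energy to electron):
E'_min = hc/λ' = 97.4746 keV

Maximum electron kinetic energy:
K_max = E₀ - E'_min = 157.6000 - 97.4746 = 60.1254 keV

(Intermediate values are shown rounded; full precision is carried through to the final answer.)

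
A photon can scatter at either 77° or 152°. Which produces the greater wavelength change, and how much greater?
152° produces the larger shift by a factor of 2.429

Calculate both shifts using Δλ = λ_C(1 - cos θ):

For θ₁ = 77°:
Δλ₁ = 2.4263 × (1 - cos(77°))
Δλ₁ = 2.4263 × 0.7750
Δλ₁ = 1.8805 pm

For θ₂ = 152°:
Δλ₂ = 2.4263 × (1 - cos(152°))
Δλ₂ = 2.4263 × 1.8829
Δλ₂ = 4.5686 pm

The 152° angle produces the larger shift.
Ratio: 4.5686/1.8805 = 2.429

(Intermediate values are shown rounded; full precision is carried through to the final answer.)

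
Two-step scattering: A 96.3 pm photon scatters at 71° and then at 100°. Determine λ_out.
100.7840 pm

Apply Compton shift twice:

First scattering at θ₁ = 71°:
Δλ₁ = λ_C(1 - cos(71°))
Δλ₁ = 2.4263 × 0.6744
Δλ₁ = 1.6364 pm

After first scattering:
λ₁ = 96.3 + 1.6364 = 97.9364 pm

Second scattering at θ₂ = 100°:
Δλ₂ = λ_C(1 - cos(100°))
Δλ₂ = 2.4263 × 1.1736
Δλ₂ = 2.8476 pm

Final wavelength:
λ₂ = 97.9364 + 2.8476 = 100.7840 pm

Total shift: Δλ_total = 1.6364 + 2.8476 = 4.4840 pm

(Intermediate values are shown rounded; full precision is carried through to the final answer.)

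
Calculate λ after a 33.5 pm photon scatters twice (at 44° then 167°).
38.9714 pm

Apply Compton shift twice:

First scattering at θ₁ = 44°:
Δλ₁ = λ_C(1 - cos(44°))
Δλ₁ = 2.4263 × 0.2807
Δλ₁ = 0.6810 pm

After first scattering:
λ₁ = 33.5 + 0.6810 = 34.1810 pm

Second scattering at θ₂ = 167°:
Δλ₂ = λ_C(1 - cos(167°))
Δλ₂ = 2.4263 × 1.9744
Δλ₂ = 4.7904 pm

Final wavelength:
λ₂ = 34.1810 + 4.7904 = 38.9714 pm

Total shift: Δλ_total = 0.6810 + 4.7904 = 5.4714 pm

(Intermediate values are shown rounded; full precision is carried through to the final answer.)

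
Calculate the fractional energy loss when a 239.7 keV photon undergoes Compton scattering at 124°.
0.4224 (or 42.24%)

Calculate initial and final photon energies:

Initial: E₀ = 239.7 keV → λ₀ = 5.1725 pm
Compton shift: Δλ = 3.7831 pm
Final wavelength: λ' = 8.9556 pm
Final energy: E' = 138.4438 keV

Fractional energy loss:
(E₀ - E')/E₀ = (239.7000 - 138.4438)/239.7000
= 101.2562/239.7000
= 0.4224
= 42.24%

(Intermediate values are shown rounded; full precision is carried through to the final answer.)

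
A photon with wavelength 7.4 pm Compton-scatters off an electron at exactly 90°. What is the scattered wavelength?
9.8263 pm

Using the Compton formula: λ' = λ + λ_C(1 − cos θ)

For θ = 90°, cos θ = 0 (exact) = 0.0000, so:
1 − cos 90° = 1 − (0) = 1.0000

Δλ = λ_C × 1.0000 = 2.4263 × 1.0000 = 2.4263 pm

λ' = 7.4 + 2.4263 = 9.8263 pm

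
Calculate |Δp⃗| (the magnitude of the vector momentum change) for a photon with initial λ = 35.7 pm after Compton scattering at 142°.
3.3203e-23 kg·m/s

Photon momentum magnitude is p = h/λ.

Initial momentum:
p₀ = h/λ = 6.6261e-34/3.5700e-11 = 1.8560e-23 kg·m/s

After scattering:
λ' = λ + Δλ = 35.7 + 4.3383 = 40.0383 pm
p' = h/λ' = 6.6261e-34/4.0038e-11 = 1.6549e-23 kg·m/s

Momentum is a vector; the scattered photon's direction makes angle θ = 142° with the incident direction. The magnitude of the vector change Δp⃗ = p⃗₀ − p⃗' is found from the law of cosines:
|Δp⃗|² = p₀² + p'² − 2p₀p'cos θ
|Δp⃗|² = (1.8560e-23)² + (1.6549e-23)² − 2·1.8560e-23·1.6549e-23·cos(142°)
|Δp⃗| = 3.3203e-23 kg·m/s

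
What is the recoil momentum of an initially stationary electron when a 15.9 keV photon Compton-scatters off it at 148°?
1.5893e-23 kg·m/s

The electron is initially at rest, so by conservation of momentum:
p⃗_e = p⃗₀ − p⃗'  (incident photon momentum minus scattered photon momentum)

Photon momentum magnitudes (p = h/λ = E/c):
λ₀ = hc/E₀ = 77.9775 pm → p₀ = h/λ₀ = 8.4974e-24 kg·m/s
Δλ = λ_C(1 − cos 148°) = 4.4839 pm
λ' = 82.4614 pm → p' = h/λ' = 8.0354e-24 kg·m/s

The scattered photon makes angle θ = 148° with the incident direction, so by the law of cosines:
|p⃗_e|² = p₀² + p'² − 2p₀p'cos θ
|p⃗_e|² = (8.4974e-24)² + (8.0354e-24)² − 2·8.4974e-24·8.0354e-24·cos(148°)
|p⃗_e| = 1.5893e-23 kg·m/s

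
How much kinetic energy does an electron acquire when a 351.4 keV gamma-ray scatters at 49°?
67.2151 keV

By energy conservation: K_e = E_initial - E_final

First find the scattered photon energy:
Initial wavelength: λ = hc/E = 3.5283 pm
Compton shift: Δλ = λ_C(1 - cos(49°)) = 0.8345 pm
Final wavelength: λ' = 3.5283 + 0.8345 = 4.3628 pm
Final photon energy: E' = hc/λ' = 284.1849 keV

Electron kinetic energy:
K_e = E - E' = 351.4000 - 284.1849 = 67.2151 keV

(Intermediate values are shown rounded; full precision is carried through to the final answer.)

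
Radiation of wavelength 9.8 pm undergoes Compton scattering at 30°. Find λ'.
10.1251 pm

Using the Compton formula: λ' = λ + λ_C(1 − cos θ)

For θ = 30°, cos θ = √3/2 (exact) ≈ 0.8660, so:
1 − cos 30° = 1 − (√3/2) ≈ 0.1340

Δλ = λ_C × 0.1340 = 2.4263 × 0.1340 = 0.3251 pm

λ' = 9.8 + 0.3251 = 10.1251 pm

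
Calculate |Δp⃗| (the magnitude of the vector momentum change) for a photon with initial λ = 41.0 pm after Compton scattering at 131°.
2.8106e-23 kg·m/s

Photon momentum magnitude is p = h/λ.

Initial momentum:
p₀ = h/λ = 6.6261e-34/4.1000e-11 = 1.6161e-23 kg·m/s

After scattering:
λ' = λ + Δλ = 41.0 + 4.0181 = 45.0181 pm
p' = h/λ' = 6.6261e-34/4.5018e-11 = 1.4719e-23 kg·m/s

Momentum is a vector; the scattered photon's direction makes angle θ = 131° with the incident direction. The magnitude of the vector change Δp⃗ = p⃗₀ − p⃗' is found from the law of cosines:
|Δp⃗|² = p₀² + p'² − 2p₀p'cos θ
|Δp⃗|² = (1.6161e-23)² + (1.4719e-23)² − 2·1.6161e-23·1.4719e-23·cos(131°)
|Δp⃗| = 2.8106e-23 kg·m/s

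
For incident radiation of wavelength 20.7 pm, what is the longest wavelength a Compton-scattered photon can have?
25.5526 pm (at θ = 180°)

The Compton shift is Δλ = λ_C(1 − cos θ).

Since cos θ ranges from −1 to 1, the factor (1 − cos θ) ranges from 0 to 2; the maximum shift occurs at θ = 180° (backscattering):
Δλ_max = 2λ_C = 2 × 2.4263 pm = 4.8526 pm

Maximum scattered wavelength:
λ'_max = λ₀ + Δλ_max = 20.7 + 4.8526 = 25.5526 pm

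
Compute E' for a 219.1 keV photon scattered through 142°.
124.0206 keV

First convert energy to wavelength:
λ = hc/E, with hc ≈ 1239.842 keV·pm (i.e. 1239.842 eV·nm)

For E = 219.1 keV = 219100 eV:
λ = 1239.842 keV·pm / 219.1 keV
λ = 5.6588 pm

Calculate the Compton shift:
Δλ = λ_C(1 - cos(142°)) = 2.4263 × 1.7880
Δλ = 4.3383 pm

Final wavelength:
λ' = 5.6588 + 4.3383 = 9.9971 pm

Final energy:
E' = hc/λ' = 1239.842 / 9.9971 = 124.0206 keV

(Intermediate values are shown rounded; full precision is carried through to the final answer.)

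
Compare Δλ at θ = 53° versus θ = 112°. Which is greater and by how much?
112° produces the larger shift by a factor of 3.452

Calculate both shifts using Δλ = λ_C(1 - cos θ):

For θ₁ = 53°:
Δλ₁ = 2.4263 × (1 - cos(53°))
Δλ₁ = 2.4263 × 0.3982
Δλ₁ = 0.9661 pm

For θ₂ = 112°:
Δλ₂ = 2.4263 × (1 - cos(112°))
Δλ₂ = 2.4263 × 1.3746
Δλ₂ = 3.3352 pm

The 112° angle produces the larger shift.
Ratio: 3.3352/0.9661 = 3.452

(Intermediate values are shown rounded; full precision is carried through to the final answer.)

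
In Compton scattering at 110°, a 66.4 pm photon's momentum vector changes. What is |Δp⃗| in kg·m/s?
1.5969e-23 kg·m/s

Photon momentum magnitude is p = h/λ.

Initial momentum:
p₀ = h/λ = 6.6261e-34/6.6400e-11 = 9.9790e-24 kg·m/s

After scattering:
λ' = λ + Δλ = 66.4 + 3.2562 = 69.6562 pm
p' = h/λ' = 6.6261e-34/6.9656e-11 = 9.5125e-24 kg·m/s

Momentum is a vector; the scattered photon's direction makes angle θ = 110° with the incident direction. The magnitude of the vector change Δp⃗ = p⃗₀ − p⃗' is found from the law of cosines:
|Δp⃗|² = p₀² + p'² − 2p₀p'cos θ
|Δp⃗|² = (9.9790e-24)² + (9.5125e-24)² − 2·9.9790e-24·9.5125e-24·cos(110°)
|Δp⃗| = 1.5969e-23 kg·m/s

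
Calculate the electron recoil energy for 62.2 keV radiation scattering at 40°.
1.7223 keV

By energy conservation: K_e = E_initial - E_final

First find the scattered photon energy:
Initial wavelength: λ = hc/E = 19.9332 pm
Compton shift: Δλ = λ_C(1 - cos(40°)) = 0.5676 pm
Final wavelength: λ' = 19.9332 + 0.5676 = 20.5008 pm
Final photon energy: E' = hc/λ' = 60.4777 keV

Electron kinetic energy:
K_e = E - E' = 62.2000 - 60.4777 = 1.7223 keV

(Intermediate values are shown rounded; full precision is carried through to the final answer.)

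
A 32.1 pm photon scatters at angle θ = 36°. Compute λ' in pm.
32.5634 pm

Using the Compton scattering formula:
λ' = λ + Δλ = λ + λ_C(1 - cos θ)

Given:
- Initial wavelength λ = 32.1 pm
- Scattering angle θ = 36°
- Compton wavelength λ_C ≈ 2.4263 pm

Calculate the shift:
Δλ = 2.4263 × (1 - cos(36°))
Δλ = 2.4263 × 0.1910
Δλ = 0.4634 pm

Final wavelength:
λ' = 32.1 + 0.4634 = 32.5634 pm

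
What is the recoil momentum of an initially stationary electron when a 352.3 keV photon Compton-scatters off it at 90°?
2.1879e-22 kg·m/s

The electron is initially at rest, so by conservation of momentum:
p⃗_e = p⃗₀ − p⃗'  (incident photon momentum minus scattered photon momentum)

Photon momentum magnitudes (p = h/λ = E/c):
λ₀ = hc/E₀ = 3.5193 pm → p₀ = h/λ₀ = 1.8828e-22 kg·m/s
Δλ = λ_C(1 − cos 90°) = 2.4263 pm
λ' = 5.9456 pm → p' = h/λ' = 1.1145e-22 kg·m/s

The scattered photon makes angle θ = 90° with the incident direction, so by the law of cosines:
|p⃗_e|² = p₀² + p'² − 2p₀p'cos θ
|p⃗_e|² = (1.8828e-22)² + (1.1145e-22)² − 2·1.8828e-22·1.1145e-22·cos(90°)
|p⃗_e| = 2.1879e-22 kg·m/s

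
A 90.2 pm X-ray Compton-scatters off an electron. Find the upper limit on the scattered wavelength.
95.0526 pm (at θ = 180°)

The Compton shift is Δλ = λ_C(1 − cos θ).

Since cos θ ranges from −1 to 1, the factor (1 − cos θ) ranges from 0 to 2; the maximum shift occurs at θ = 180° (backscattering):
Δλ_max = 2λ_C = 2 × 2.4263 pm = 4.8526 pm

Maximum scattered wavelength:
λ'_max = λ₀ + Δλ_max = 90.2 + 4.8526 = 95.0526 pm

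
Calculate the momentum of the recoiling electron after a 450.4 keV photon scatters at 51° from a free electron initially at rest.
1.8945e-22 kg·m/s

The electron is initially at rest, so by conservation of momentum:
p⃗_e = p⃗₀ − p⃗'  (incident photon momentum minus scattered photon momentum)

Photon momentum magnitudes (p = h/λ = E/c):
λ₀ = hc/E₀ = 2.7528 pm → p₀ = h/λ₀ = 2.4071e-22 kg·m/s
Δλ = λ_C(1 − cos 51°) = 0.8994 pm
λ' = 3.6521 pm → p' = h/λ' = 1.8143e-22 kg·m/s

The scattered photon makes angle θ = 51° with the incident direction, so by the law of cosines:
|p⃗_e|² = p₀² + p'² − 2p₀p'cos θ
|p⃗_e|² = (2.4071e-22)² + (1.8143e-22)² − 2·2.4071e-22·1.8143e-22·cos(51°)
|p⃗_e| = 1.8945e-22 kg·m/s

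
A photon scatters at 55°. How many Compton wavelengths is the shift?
0.4264 λ_C

The Compton shift formula is:
Δλ = λ_C(1 - cos θ)

Dividing both sides by λ_C:
Δλ/λ_C = 1 - cos θ

For θ = 55°:
Δλ/λ_C = 1 - cos(55°)
Δλ/λ_C = 1 - 0.5736
Δλ/λ_C = 0.4264

This means the shift is 0.4264 × λ_C = 1.0346 pm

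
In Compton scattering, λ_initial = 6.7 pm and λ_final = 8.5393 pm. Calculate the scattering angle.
76.00°

First find the wavelength shift:
Δλ = λ' - λ = 8.5393 - 6.7 = 1.8393 pm

Using Δλ = λ_C(1 - cos θ), with λ_C = h/(m_e·c) ≈ 2.42631024 pm:
cos θ = 1 - Δλ/λ_C
cos θ = 1 - 1.8393/2.42631024
cos θ = 0.241935

θ = arccos(0.241935)
θ = 76.00°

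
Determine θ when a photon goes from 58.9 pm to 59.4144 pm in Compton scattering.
38.00°

First find the wavelength shift:
Δλ = λ' - λ = 59.4144 - 58.9 = 0.5144 pm

Using Δλ = λ_C(1 - cos θ), with λ_C = h/(m_e·c) ≈ 2.42631024 pm:
cos θ = 1 - Δλ/λ_C
cos θ = 1 - 0.5144/2.42631024
cos θ = 0.787991

θ = arccos(0.787991)
θ = 38.00°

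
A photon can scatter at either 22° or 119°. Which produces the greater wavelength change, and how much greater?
119° produces the larger shift by a factor of 20.391

Calculate both shifts using Δλ = λ_C(1 - cos θ):

For θ₁ = 22°:
Δλ₁ = 2.4263 × (1 - cos(22°))
Δλ₁ = 2.4263 × 0.0728
Δλ₁ = 0.1767 pm

For θ₂ = 119°:
Δλ₂ = 2.4263 × (1 - cos(119°))
Δλ₂ = 2.4263 × 1.4848
Δλ₂ = 3.6026 pm

The 119° angle produces the larger shift.
Ratio: 3.6026/0.1767 = 20.391

(Intermediate values are shown rounded; full precision is carried through to the final answer.)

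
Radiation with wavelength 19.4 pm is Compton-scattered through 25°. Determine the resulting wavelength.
19.6273 pm

Using the Compton scattering formula:
λ' = λ + Δλ = λ + λ_C(1 - cos θ)

Given:
- Initial wavelength λ = 19.4 pm
- Scattering angle θ = 25°
- Compton wavelength λ_C ≈ 2.4263 pm

Calculate the shift:
Δλ = 2.4263 × (1 - cos(25°))
Δλ = 2.4263 × 0.0937
Δλ = 0.2273 pm

Final wavelength:
λ' = 19.4 + 0.2273 = 19.6273 pm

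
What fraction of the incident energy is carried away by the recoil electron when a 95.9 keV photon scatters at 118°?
0.2162 (or 21.62%)

Calculate initial and final photon energies:

Initial: E₀ = 95.9 keV → λ₀ = 12.9285 pm
Compton shift: Δλ = 3.5654 pm
Final wavelength: λ' = 16.4939 pm
Final energy: E' = 75.1698 keV

Fractional energy loss:
(E₀ - E')/E₀ = (95.9000 - 75.1698)/95.9000
= 20.7302/95.9000
= 0.2162
= 21.62%

(Intermediate values are shown rounded; full precision is carried through to the final answer.)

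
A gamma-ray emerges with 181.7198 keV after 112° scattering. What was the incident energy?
355.5000 keV

Convert final energy to wavelength (hc ≈ 1239.842 keV·pm):
λ' = hc/E' = 1239.842 / 181.7198 = 6.8228 pm

Calculate the Compton shift:
Δλ = λ_C(1 - cos(112°))
Δλ = 2.4263 × (1 - cos(112°))
Δλ = 3.3352 pm

Initial wavelength:
λ = λ' - Δλ = 6.8228 - 3.3352 = 3.4876 pm

Initial energy:
E = hc/λ = 1239.842 / 3.4876 = 355.5000 keV

(Intermediate values are shown rounded; full precision is carried through to the final answer.)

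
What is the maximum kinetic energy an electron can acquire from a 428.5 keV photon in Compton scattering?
268.4392 keV

Maximum energy transfer occurs at θ = 180° (backscattering).

Initial photon: E₀ = 428.5 keV → λ₀ = 2.8934 pm

Maximum Compton shift (at 180°):
Δλ_max = 2λ_C = 2 × 2.4263 = 4.8526 pm

Final wavelength:
λ' = 2.8934 + 4.8526 = 7.7461 pm

Minimum photon energy (maximum energy to electron):
E'_min = hc/λ' = 160.0608 keV

Maximum electron kinetic energy:
K_max = E₀ - E'_min = 428.5000 - 160.0608 = 268.4392 keV

(Intermediate values are shown rounded; full precision is carried through to the final answer.)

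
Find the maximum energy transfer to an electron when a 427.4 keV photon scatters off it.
267.4929 keV

Maximum energy transfer occurs at θ = 180° (backscattering).

Initial photon: E₀ = 427.4 keV → λ₀ = 2.9009 pm

Maximum Compton shift (at 180°):
Δλ_max = 2λ_C = 2 × 2.4263 = 4.8526 pm

Final wavelength:
λ' = 2.9009 + 4.8526 = 7.7535 pm

Minimum photon energy (maximum energy to electron):
E'_min = hc/λ' = 159.9071 keV

Maximum electron kinetic energy:
K_max = E₀ - E'_min = 427.4000 - 159.9071 = 267.4929 keV

(Intermediate values are shown rounded; full precision is carried through to the final answer.)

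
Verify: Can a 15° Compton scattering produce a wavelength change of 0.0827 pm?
Yes, consistent

Calculate the expected shift for θ = 15°:

Δλ_expected = λ_C(1 - cos(15°))
Δλ_expected = 2.4263 × (1 - cos(15°))
Δλ_expected = 2.4263 × 0.0341
Δλ_expected = 0.0827 pm

Given shift: 0.0827 pm
Expected shift: 0.0827 pm
Difference: 0.0000 pm

The values match. This is consistent with Compton scattering at the stated angle.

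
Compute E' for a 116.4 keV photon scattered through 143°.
82.5702 keV

First convert energy to wavelength:
λ = hc/E, with hc ≈ 1239.842 keV·pm (i.e. 1239.842 eV·nm)

For E = 116.4 keV = 116400 eV:
λ = 1239.842 keV·pm / 116.4 keV
λ = 10.6516 pm

Calculate the Compton shift:
Δλ = λ_C(1 - cos(143°)) = 2.4263 × 1.7986
Δλ = 4.3640 pm

Final wavelength:
λ' = 10.6516 + 4.3640 = 15.0156 pm

Final energy:
E' = hc/λ' = 1239.842 / 15.0156 = 82.5702 keV

(Intermediate values are shown rounded; full precision is carried through to the final answer.)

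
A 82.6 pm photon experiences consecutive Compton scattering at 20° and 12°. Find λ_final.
82.7993 pm

Apply Compton shift twice:

First scattering at θ₁ = 20°:
Δλ₁ = λ_C(1 - cos(20°))
Δλ₁ = 2.4263 × 0.0603
Δλ₁ = 0.1463 pm

After first scattering:
λ₁ = 82.6 + 0.1463 = 82.7463 pm

Second scattering at θ₂ = 12°:
Δλ₂ = λ_C(1 - cos(12°))
Δλ₂ = 2.4263 × 0.0219
Δλ₂ = 0.0530 pm

Final wavelength:
λ₂ = 82.7463 + 0.0530 = 82.7993 pm

Total shift: Δλ_total = 0.1463 + 0.0530 = 0.1993 pm

(Intermediate values are shown rounded; full precision is carried through to the final answer.)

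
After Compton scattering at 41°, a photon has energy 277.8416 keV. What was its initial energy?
320.6000 keV

Convert final energy to wavelength (hc ≈ 1239.842 keV·pm):
λ' = hc/E' = 1239.842 / 277.8416 = 4.4624 pm

Calculate the Compton shift:
Δλ = λ_C(1 - cos(41°))
Δλ = 2.4263 × (1 - cos(41°))
Δλ = 0.5952 pm

Initial wavelength:
λ = λ' - Δλ = 4.4624 - 0.5952 = 3.8673 pm

Initial energy:
E = hc/λ = 1239.842 / 3.8673 = 320.6000 keV

(Intermediate values are shown rounded; full precision is carried through to the final answer.)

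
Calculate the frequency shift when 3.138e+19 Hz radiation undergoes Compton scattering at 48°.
2.432e+18 Hz (decrease)

Convert frequency to wavelength (c = 299792458 m/s):
λ₀ = c/f₀ = 299792458/3.138e+19 = 9.5536156e-12 m = 9.5536 pm

Calculate Compton shift:
Δλ = λ_C(1 - cos(48°)) = 0.8028 pm

Final wavelength:
λ' = λ₀ + Δλ = 9.5536 + 0.8028 = 10.3564 pm

Final frequency:
f' = c/λ' = 299792458/1.0356407e-11 = 2.8947534e+19 Hz

Frequency shift (decrease):
Δf = f₀ - f' = 3.138e+19 - 2.8947534e+19 = 2.432e+18 Hz

(Intermediate values are shown rounded; full precision is carried through to the final answer.)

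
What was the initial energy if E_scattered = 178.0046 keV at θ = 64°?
221.3000 keV

Convert final energy to wavelength (hc ≈ 1239.842 keV·pm):
λ' = hc/E' = 1239.842 / 178.0046 = 6.9652 pm

Calculate the Compton shift:
Δλ = λ_C(1 - cos(64°))
Δλ = 2.4263 × (1 - cos(64°))
Δλ = 1.3627 pm

Initial wavelength:
λ = λ' - Δλ = 6.9652 - 1.3627 = 5.6025 pm

Initial energy:
E = hc/λ = 1239.842 / 5.6025 = 221.3000 keV

(Intermediate values are shown rounded; full precision is carried through to the final answer.)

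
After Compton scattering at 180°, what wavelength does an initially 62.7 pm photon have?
67.5526 pm

Using the Compton formula: λ' = λ + λ_C(1 − cos θ)

For θ = 180°, cos θ = -1 (exact) = -1.0000, so:
1 − cos 180° = 1 − (-1) = 2.0000

Δλ = λ_C × 2.0000 = 2.4263 × 2.0000 = 4.8526 pm

λ' = 62.7 + 4.8526 = 67.5526 pm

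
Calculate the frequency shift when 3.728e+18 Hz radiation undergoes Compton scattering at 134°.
1.813e+17 Hz (decrease)

Convert frequency to wavelength (c = 299792458 m/s):
λ₀ = c/f₀ = 299792458/3.728e+18 = 8.0416432e-11 m = 80.4164 pm

Calculate Compton shift:
Δλ = λ_C(1 - cos(134°)) = 4.1118 pm

Final wavelength:
λ' = λ₀ + Δλ = 80.4164 + 4.1118 = 84.5282 pm

Final frequency:
f' = c/λ' = 299792458/8.4528199e-11 = 3.5466562e+18 Hz

Frequency shift (decrease):
Δf = f₀ - f' = 3.728e+18 - 3.5466562e+18 = 1.813e+17 Hz

(Intermediate values are shown rounded; full precision is carried through to the final answer.)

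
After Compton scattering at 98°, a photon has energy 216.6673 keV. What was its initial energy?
419.1001 keV

Convert final energy to wavelength (hc ≈ 1239.842 keV·pm):
λ' = hc/E' = 1239.842 / 216.6673 = 5.7223 pm

Calculate the Compton shift:
Δλ = λ_C(1 - cos(98°))
Δλ = 2.4263 × (1 - cos(98°))
Δλ = 2.7640 pm

Initial wavelength:
λ = λ' - Δλ = 5.7223 - 2.7640 = 2.9583 pm

Initial energy:
E = hc/λ = 1239.842 / 2.9583 = 419.1001 keV

(Intermediate values are shown rounded; full precision is carried through to the final answer.)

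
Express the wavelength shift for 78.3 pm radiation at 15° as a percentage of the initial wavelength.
0.1056%

Calculate the Compton shift:
Δλ = λ_C(1 - cos(15°))
Δλ = 2.4263 × (1 - cos(15°))
Δλ = 2.4263 × 0.0341
Δλ = 0.0827 pm

Percentage change:
(Δλ/λ₀) × 100 = (0.0827/78.3) × 100
= 0.1056%

(Intermediate values are shown rounded; full precision is carried through to the final answer.)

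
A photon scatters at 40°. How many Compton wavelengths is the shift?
0.2340 λ_C

The Compton shift formula is:
Δλ = λ_C(1 - cos θ)

Dividing both sides by λ_C:
Δλ/λ_C = 1 - cos θ

For θ = 40°:
Δλ/λ_C = 1 - cos(40°)
Δλ/λ_C = 1 - 0.7660
Δλ/λ_C = 0.2340

This means the shift is 0.2340 × λ_C = 0.5676 pm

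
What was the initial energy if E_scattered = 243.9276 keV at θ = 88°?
452.2999 keV

Convert final energy to wavelength (hc ≈ 1239.842 keV·pm):
λ' = hc/E' = 1239.842 / 243.9276 = 5.0828 pm

Calculate the Compton shift:
Δλ = λ_C(1 - cos(88°))
Δλ = 2.4263 × (1 - cos(88°))
Δλ = 2.3416 pm

Initial wavelength:
λ = λ' - Δλ = 5.0828 - 2.3416 = 2.7412 pm

Initial energy:
E = hc/λ = 1239.842 / 2.7412 = 452.2999 keV

(Intermediate values are shown rounded; full precision is carried through to the final answer.)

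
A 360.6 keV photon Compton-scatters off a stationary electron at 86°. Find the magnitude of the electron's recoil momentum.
2.1805e-22 kg·m/s

The electron is initially at rest, so by conservation of momentum:
p⃗_e = p⃗₀ − p⃗'  (incident photon momentum minus scattered photon momentum)

Photon momentum magnitudes (p = h/λ = E/c):
λ₀ = hc/E₀ = 3.4383 pm → p₀ = h/λ₀ = 1.9271e-22 kg·m/s
Δλ = λ_C(1 − cos 86°) = 2.2571 pm
λ' = 5.6953 pm → p' = h/λ' = 1.1634e-22 kg·m/s

The scattered photon makes angle θ = 86° with the incident direction, so by the law of cosines:
|p⃗_e|² = p₀² + p'² − 2p₀p'cos θ
|p⃗_e|² = (1.9271e-22)² + (1.1634e-22)² − 2·1.9271e-22·1.1634e-22·cos(86°)
|p⃗_e| = 2.1805e-22 kg·m/s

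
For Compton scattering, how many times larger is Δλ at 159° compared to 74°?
159° produces the larger shift by a factor of 2.669

Calculate both shifts using Δλ = λ_C(1 - cos θ):

For θ₁ = 74°:
Δλ₁ = 2.4263 × (1 - cos(74°))
Δλ₁ = 2.4263 × 0.7244
Δλ₁ = 1.7575 pm

For θ₂ = 159°:
Δλ₂ = 2.4263 × (1 - cos(159°))
Δλ₂ = 2.4263 × 1.9336
Δλ₂ = 4.6915 pm

The 159° angle produces the larger shift.
Ratio: 4.6915/1.7575 = 2.669

(Intermediate values are shown rounded; full precision is carried through to the final answer.)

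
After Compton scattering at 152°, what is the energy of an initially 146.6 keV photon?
95.1826 keV

First convert energy to wavelength:
λ = hc/E, with hc ≈ 1239.842 keV·pm (i.e. 1239.842 eV·nm)

For E = 146.6 keV = 146600 eV:
λ = 1239.842 keV·pm / 146.6 keV
λ = 8.4573 pm

Calculate the Compton shift:
Δλ = λ_C(1 - cos(152°)) = 2.4263 × 1.8829
Δλ = 4.5686 pm

Final wavelength:
λ' = 8.4573 + 4.5686 = 13.0259 pm

Final energy:
E' = hc/λ' = 1239.842 / 13.0259 = 95.1826 keV

(Intermediate values are shown rounded; full precision is carried through to the final answer.)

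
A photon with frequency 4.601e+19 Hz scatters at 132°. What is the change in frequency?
1.764e+19 Hz (decrease)

Convert frequency to wavelength (c = 299792458 m/s):
λ₀ = c/f₀ = 299792458/4.601e+19 = 6.5158109e-12 m = 6.5158 pm

Calculate Compton shift:
Δλ = λ_C(1 - cos(132°)) = 4.0498 pm

Final wavelength:
λ' = λ₀ + Δλ = 6.5158 + 4.0498 = 10.5656 pm

Final frequency:
f' = c/λ' = 299792458/1.0565640e-11 = 2.8374284e+19 Hz

Frequency shift (decrease):
Δf = f₀ - f' = 4.601e+19 - 2.8374284e+19 = 1.764e+19 Hz

(Intermediate values are shown rounded; full precision is carried through to the final answer.)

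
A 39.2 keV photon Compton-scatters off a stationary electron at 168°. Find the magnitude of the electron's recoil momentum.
3.8926e-23 kg·m/s

The electron is initially at rest, so by conservation of momentum:
p⃗_e = p⃗₀ − p⃗'  (incident photon momentum minus scattered photon momentum)

Photon momentum magnitudes (p = h/λ = E/c):
λ₀ = hc/E₀ = 31.6286 pm → p₀ = h/λ₀ = 2.0950e-23 kg·m/s
Δλ = λ_C(1 − cos 168°) = 4.7996 pm
λ' = 36.4282 pm → p' = h/λ' = 1.8189e-23 kg·m/s

The scattered photon makes angle θ = 168° with the incident direction, so by the law of cosines:
|p⃗_e|² = p₀² + p'² − 2p₀p'cos θ
|p⃗_e|² = (2.0950e-23)² + (1.8189e-23)² − 2·2.0950e-23·1.8189e-23·cos(168°)
|p⃗_e| = 3.8926e-23 kg·m/s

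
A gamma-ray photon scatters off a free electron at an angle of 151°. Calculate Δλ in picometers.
4.5484 pm

Using the Compton scattering formula:
Δλ = λ_C(1 - cos θ)

where λ_C = h/(m_e·c) ≈ 2.4263 pm is the Compton wavelength of an electron.

For θ = 151°:
cos(151°) = -0.8746
1 - cos(151°) = 1.8746

Δλ = 2.4263 × 1.8746
Δλ = 4.5484 pm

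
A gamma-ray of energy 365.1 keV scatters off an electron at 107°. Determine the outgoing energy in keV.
189.8223 keV

First convert energy to wavelength:
λ = hc/E, with hc ≈ 1239.842 keV·pm (i.e. 1239.842 eV·nm)

For E = 365.1 keV = 365100 eV:
λ = 1239.842 keV·pm / 365.1 keV
λ = 3.3959 pm

Calculate the Compton shift:
Δλ = λ_C(1 - cos(107°)) = 2.4263 × 1.2924
Δλ = 3.1357 pm

Final wavelength:
λ' = 3.3959 + 3.1357 = 6.5316 pm

Final energy:
E' = hc/λ' = 1239.842 / 6.5316 = 189.8223 keV

(Intermediate values are shown rounded; full precision is carried through to the final answer.)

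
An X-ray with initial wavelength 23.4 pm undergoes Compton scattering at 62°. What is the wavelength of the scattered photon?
24.6872 pm

Using the Compton scattering formula:
λ' = λ + Δλ = λ + λ_C(1 - cos θ)

Given:
- Initial wavelength λ = 23.4 pm
- Scattering angle θ = 62°
- Compton wavelength λ_C ≈ 2.4263 pm

Calculate the shift:
Δλ = 2.4263 × (1 - cos(62°))
Δλ = 2.4263 × 0.5305
Δλ = 1.2872 pm

Final wavelength:
λ' = 23.4 + 1.2872 = 24.6872 pm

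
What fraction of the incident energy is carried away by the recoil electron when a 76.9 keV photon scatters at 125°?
0.1915 (or 19.15%)

Calculate initial and final photon energies:

Initial: E₀ = 76.9 keV → λ₀ = 16.1228 pm
Compton shift: Δλ = 3.8180 pm
Final wavelength: λ' = 19.9408 pm
Final energy: E' = 62.1762 keV

Fractional energy loss:
(E₀ - E')/E₀ = (76.9000 - 62.1762)/76.9000
= 14.7238/76.9000
= 0.1915
= 19.15%

(Intermediate values are shown rounded; full precision is carried through to the final answer.)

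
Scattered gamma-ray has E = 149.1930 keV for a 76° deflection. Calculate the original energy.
191.6000 keV

Convert final energy to wavelength (hc ≈ 1239.842 keV·pm):
λ' = hc/E' = 1239.842 / 149.1930 = 8.3103 pm

Calculate the Compton shift:
Δλ = λ_C(1 - cos(76°))
Δλ = 2.4263 × (1 - cos(76°))
Δλ = 1.8393 pm

Initial wavelength:
λ = λ' - Δλ = 8.3103 - 1.8393 = 6.4710 pm

Initial energy:
E = hc/λ = 1239.842 / 6.4710 = 191.6000 keV

(Intermediate values are shown rounded; full precision is carried through to the final answer.)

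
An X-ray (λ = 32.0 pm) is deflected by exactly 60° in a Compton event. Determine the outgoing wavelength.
33.2132 pm

Using the Compton formula: λ' = λ + λ_C(1 − cos θ)

For θ = 60°, cos θ = 1/2 (exact) = 0.5000, so:
1 − cos 60° = 1 − (1/2) = 0.5000

Δλ = λ_C × 0.5000 = 2.4263 × 0.5000 = 1.2132 pm

λ' = 32.0 + 1.2132 = 33.2132 pm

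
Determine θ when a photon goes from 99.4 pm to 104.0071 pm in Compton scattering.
154.00°

First find the wavelength shift:
Δλ = λ' - λ = 104.0071 - 99.4 = 4.6071 pm

Using Δλ = λ_C(1 - cos θ), with λ_C = h/(m_e·c) ≈ 2.42631024 pm:
cos θ = 1 - Δλ/λ_C
cos θ = 1 - 4.6071/2.42631024
cos θ = -0.898809

θ = arccos(-0.898809)
θ = 154.00°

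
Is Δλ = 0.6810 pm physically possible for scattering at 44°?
Yes, consistent

Calculate the expected shift for θ = 44°:

Δλ_expected = λ_C(1 - cos(44°))
Δλ_expected = 2.4263 × (1 - cos(44°))
Δλ_expected = 2.4263 × 0.2807
Δλ_expected = 0.6810 pm

Given shift: 0.6810 pm
Expected shift: 0.6810 pm
Difference: 0.0000 pm

The values match. This is consistent with Compton scattering at the stated angle.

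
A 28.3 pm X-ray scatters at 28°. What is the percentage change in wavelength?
1.0036%

Calculate the Compton shift:
Δλ = λ_C(1 - cos(28°))
Δλ = 2.4263 × (1 - cos(28°))
Δλ = 2.4263 × 0.1171
Δλ = 0.2840 pm

Percentage change:
(Δλ/λ₀) × 100 = (0.2840/28.3) × 100
= 1.0036%

(Intermediate values are shown rounded; full precision is carried through to the final answer.)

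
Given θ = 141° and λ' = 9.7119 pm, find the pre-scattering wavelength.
5.4000 pm

From λ' = λ + Δλ, we have λ = λ' - Δλ

First calculate the Compton shift:
Δλ = λ_C(1 - cos θ)
Δλ = 2.4263 × (1 - cos(141°))
Δλ = 2.4263 × 1.7771
Δλ = 4.3119 pm

Initial wavelength:
λ = λ' - Δλ
λ = 9.7119 - 4.3119
λ = 5.4000 pm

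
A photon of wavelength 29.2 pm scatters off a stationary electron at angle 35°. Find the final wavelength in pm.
29.6388 pm

Using the Compton scattering formula:
λ' = λ + Δλ = λ + λ_C(1 - cos θ)

Given:
- Initial wavelength λ = 29.2 pm
- Scattering angle θ = 35°
- Compton wavelength λ_C ≈ 2.4263 pm

Calculate the shift:
Δλ = 2.4263 × (1 - cos(35°))
Δλ = 2.4263 × 0.1808
Δλ = 0.4388 pm

Final wavelength:
λ' = 29.2 + 0.4388 = 29.6388 pm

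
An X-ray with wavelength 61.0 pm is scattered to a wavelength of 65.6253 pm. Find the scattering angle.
155.00°

First find the wavelength shift:
Δλ = λ' - λ = 65.6253 - 61.0 = 4.6253 pm

Using Δλ = λ_C(1 - cos θ), with λ_C = h/(m_e·c) ≈ 2.42631024 pm:
cos θ = 1 - Δλ/λ_C
cos θ = 1 - 4.6253/2.42631024
cos θ = -0.906310

θ = arccos(-0.906310)
θ = 155.00°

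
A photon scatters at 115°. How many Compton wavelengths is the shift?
1.4226 λ_C

The Compton shift formula is:
Δλ = λ_C(1 - cos θ)

Dividing both sides by λ_C:
Δλ/λ_C = 1 - cos θ

For θ = 115°:
Δλ/λ_C = 1 - cos(115°)
Δλ/λ_C = 1 - -0.4226
Δλ/λ_C = 1.4226

This means the shift is 1.4226 × λ_C = 3.4517 pm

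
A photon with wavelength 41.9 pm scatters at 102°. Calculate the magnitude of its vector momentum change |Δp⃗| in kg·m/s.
2.3785e-23 kg·m/s

Photon momentum magnitude is p = h/λ.

Initial momentum:
p₀ = h/λ = 6.6261e-34/4.1900e-11 = 1.5814e-23 kg·m/s

After scattering:
λ' = λ + Δλ = 41.9 + 2.9308 = 44.8308 pm
p' = h/λ' = 6.6261e-34/4.4831e-11 = 1.4780e-23 kg·m/s

Momentum is a vector; the scattered photon's direction makes angle θ = 102° with the incident direction. The magnitude of the vector change Δp⃗ = p⃗₀ − p⃗' is found from the law of cosines:
|Δp⃗|² = p₀² + p'² − 2p₀p'cos θ
|Δp⃗|² = (1.5814e-23)² + (1.4780e-23)² − 2·1.5814e-23·1.4780e-23·cos(102°)
|Δp⃗| = 2.3785e-23 kg·m/s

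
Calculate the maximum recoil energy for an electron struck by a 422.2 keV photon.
263.0264 keV

Maximum energy transfer occurs at θ = 180° (backscattering).

Initial photon: E₀ = 422.2 keV → λ₀ = 2.9366 pm

Maximum Compton shift (at 180°):
Δλ_max = 2λ_C = 2 × 2.4263 = 4.8526 pm

Final wavelength:
λ' = 2.9366 + 4.8526 = 7.7892 pm

Minimum photon energy (maximum energy to electron):
E'_min = hc/λ' = 159.1736 keV

Maximum electron kinetic energy:
K_max = E₀ - E'_min = 422.2000 - 159.1736 = 263.0264 keV

(Intermediate values are shown rounded; full precision is carried through to the final answer.)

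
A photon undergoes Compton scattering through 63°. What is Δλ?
1.3248 pm

Using the Compton scattering formula:
Δλ = λ_C(1 - cos θ)

where λ_C = h/(m_e·c) ≈ 2.4263 pm is the Compton wavelength of an electron.

For θ = 63°:
cos(63°) = 0.4540
1 - cos(63°) = 0.5460

Δλ = 2.4263 × 0.5460
Δλ = 1.3248 pm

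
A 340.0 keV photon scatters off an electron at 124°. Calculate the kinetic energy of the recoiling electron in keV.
173.1231 keV

By energy conservation: K_e = E_initial - E_final

First find the scattered photon energy:
Initial wavelength: λ = hc/E = 3.6466 pm
Compton shift: Δλ = λ_C(1 - cos(124°)) = 3.7831 pm
Final wavelength: λ' = 3.6466 + 3.7831 = 7.4297 pm
Final photon energy: E' = hc/λ' = 166.8769 keV

Electron kinetic energy:
K_e = E - E' = 340.0000 - 166.8769 = 173.1231 keV

(Intermediate values are shown rounded; full precision is carried through to the final answer.)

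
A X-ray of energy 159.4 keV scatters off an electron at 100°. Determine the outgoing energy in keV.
116.6821 keV

First convert energy to wavelength:
λ = hc/E, with hc ≈ 1239.842 keV·pm (i.e. 1239.842 eV·nm)

For E = 159.4 keV = 159400 eV:
λ = 1239.842 keV·pm / 159.4 keV
λ = 7.7782 pm

Calculate the Compton shift:
Δλ = λ_C(1 - cos(100°)) = 2.4263 × 1.1736
Δλ = 2.8476 pm

Final wavelength:
λ' = 7.7782 + 2.8476 = 10.6258 pm

Final energy:
E' = hc/λ' = 1239.842 / 10.6258 = 116.6821 keV

(Intermediate values are shown rounded; full precision is carried through to the final answer.)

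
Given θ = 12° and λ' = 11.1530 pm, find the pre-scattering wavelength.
11.1000 pm

From λ' = λ + Δλ, we have λ = λ' - Δλ

First calculate the Compton shift:
Δλ = λ_C(1 - cos θ)
Δλ = 2.4263 × (1 - cos(12°))
Δλ = 2.4263 × 0.0219
Δλ = 0.0530 pm

Initial wavelength:
λ = λ' - Δλ
λ = 11.1530 - 0.0530
λ = 11.1000 pm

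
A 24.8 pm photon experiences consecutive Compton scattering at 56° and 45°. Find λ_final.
26.5802 pm

Apply Compton shift twice:

First scattering at θ₁ = 56°:
Δλ₁ = λ_C(1 - cos(56°))
Δλ₁ = 2.4263 × 0.4408
Δλ₁ = 1.0695 pm

After first scattering:
λ₁ = 24.8 + 1.0695 = 25.8695 pm

Second scattering at θ₂ = 45°:
Δλ₂ = λ_C(1 - cos(45°))
Δλ₂ = 2.4263 × 0.2929
Δλ₂ = 0.7106 pm

Final wavelength:
λ₂ = 25.8695 + 0.7106 = 26.5802 pm

Total shift: Δλ_total = 1.0695 + 0.7106 = 1.7802 pm

(Intermediate values are shown rounded; full precision is carried through to the final answer.)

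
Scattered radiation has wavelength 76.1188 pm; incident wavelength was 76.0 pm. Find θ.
18.00°

First find the wavelength shift:
Δλ = λ' - λ = 76.1188 - 76.0 = 0.1188 pm

Using Δλ = λ_C(1 - cos θ), with λ_C = h/(m_e·c) ≈ 2.42631024 pm:
cos θ = 1 - Δλ/λ_C
cos θ = 1 - 0.1188/2.42631024
cos θ = 0.951037

θ = arccos(0.951037)
θ = 18.00°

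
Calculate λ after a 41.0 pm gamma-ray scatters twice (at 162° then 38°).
46.2482 pm

Apply Compton shift twice:

First scattering at θ₁ = 162°:
Δλ₁ = λ_C(1 - cos(162°))
Δλ₁ = 2.4263 × 1.9511
Δλ₁ = 4.7339 pm

After first scattering:
λ₁ = 41.0 + 4.7339 = 45.7339 pm

Second scattering at θ₂ = 38°:
Δλ₂ = λ_C(1 - cos(38°))
Δλ₂ = 2.4263 × 0.2120
Δλ₂ = 0.5144 pm

Final wavelength:
λ₂ = 45.7339 + 0.5144 = 46.2482 pm

Total shift: Δλ_total = 4.7339 + 0.5144 = 5.2482 pm

(Intermediate values are shown rounded; full precision is carried through to the final answer.)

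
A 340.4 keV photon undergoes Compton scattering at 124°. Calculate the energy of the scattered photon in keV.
166.9732 keV

First convert energy to wavelength:
λ = hc/E, with hc ≈ 1239.842 keV·pm (i.e. 1239.842 eV·nm)

For E = 340.4 keV = 340400 eV:
λ = 1239.842 keV·pm / 340.4 keV
λ = 3.6423 pm

Calculate the Compton shift:
Δλ = λ_C(1 - cos(124°)) = 2.4263 × 1.5592
Δλ = 3.7831 pm

Final wavelength:
λ' = 3.6423 + 3.7831 = 7.4254 pm

Final energy:
E' = hc/λ' = 1239.842 / 7.4254 = 166.9732 keV

(Intermediate values are shown rounded; full precision is carried through to the final answer.)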